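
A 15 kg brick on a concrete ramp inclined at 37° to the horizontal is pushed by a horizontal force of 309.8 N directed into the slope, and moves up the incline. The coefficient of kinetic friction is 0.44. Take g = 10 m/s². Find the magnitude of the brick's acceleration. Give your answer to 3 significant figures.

1.49 m/s²

The horizontal push has components F cos 37° = 309.8 × 0.7986 = 247.406 N up the incline and F sin 37° = 309.8 × 0.6018 = 186.438 N pressing into the surface.
The normal force is therefore N = mg cos 37° + F sin 37° = 119.790 + 186.438 = 306.228 N, and kinetic friction down the slope is μN = 0.44 × 306.228 = 134.740 N.
Along the incline: F cos 37° − mg sin 37° − μN = ma, so 247.406 − 90.270 − 134.740 = 15 a, giving a = 1.4931 m/s².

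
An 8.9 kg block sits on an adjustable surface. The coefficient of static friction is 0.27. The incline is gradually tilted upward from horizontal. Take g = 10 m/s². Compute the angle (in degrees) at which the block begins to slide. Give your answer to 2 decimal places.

15.11°

At the threshold of sliding, static friction is at its maximum μ_s N and exactly balances the weight component along the incline: mg sin θ = μ_s mg cos θ.
Hence tan θ = μ_s = 0.27, so θ = arctan(0.27) = 15.1096°.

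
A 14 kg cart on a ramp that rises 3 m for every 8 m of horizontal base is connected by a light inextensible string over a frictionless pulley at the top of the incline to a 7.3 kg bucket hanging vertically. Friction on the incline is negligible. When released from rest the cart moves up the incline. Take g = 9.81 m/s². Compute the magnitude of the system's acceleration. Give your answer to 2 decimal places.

For the cart on the incline: the weight component along the slope is m₁g sin 20.56° = 14 × 9.81 × 0.3511 = 48.220 N and the normal force is N = m₁g cos 20.56° = 128.595 N.
Newton's second law for the cart (up-slope positive): T − 48.220 = 14 a. For the hanging bucket (downward positive): 7.3 × 9.81 − T = 7.3 a.
Adding the two equations eliminates T: 23.393 = 21.3 a, so a = 1.0983 m/s².

1.10 m/s²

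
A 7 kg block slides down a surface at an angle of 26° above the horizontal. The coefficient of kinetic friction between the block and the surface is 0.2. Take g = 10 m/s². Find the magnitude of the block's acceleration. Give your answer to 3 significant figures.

2.59 m/s²

Resolving the weight along the incline: the component pulling the block down the slope is mg sin 26° = 7 × 10 × 0.4384 = 30.688 N, and the normal force is N = mg cos 26° = 7 × 10 × 0.8988 = 62.916 N.
Kinetic friction acts up the slope with magnitude f = μN = 0.2 × 62.916 = 12.583 N.
Net force along the incline is 30.688 − 12.583 = 18.105 N, so a = 18.105 / 7 = 2.5864 m/s².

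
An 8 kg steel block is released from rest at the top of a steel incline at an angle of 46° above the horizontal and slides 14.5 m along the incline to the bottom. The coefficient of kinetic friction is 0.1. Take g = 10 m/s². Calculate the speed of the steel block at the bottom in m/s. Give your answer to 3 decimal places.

13.728 m/s

The weight component along the incline is mg sin 46° = 57.547 N and the normal force is N = mg cos 46° = 55.573 N.
Friction up the slope is f = μN = 0.1 × 55.573 = 5.557 N, so the net downslope force is 57.547 − 5.557 = 51.990 N and a = 51.990 / 8 = 6.4988 m/s².
Starting from rest over a distance of 14.5 m, v² = 2aL = 2 × 6.4988 × 14.5 = 188.4652, so v = 13.7283 m/s.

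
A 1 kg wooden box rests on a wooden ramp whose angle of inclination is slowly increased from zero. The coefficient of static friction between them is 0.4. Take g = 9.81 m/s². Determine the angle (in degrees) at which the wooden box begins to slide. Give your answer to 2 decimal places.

At the threshold of sliding, static friction is at its maximum μ_s N and exactly balances the weight component along the incline: mg sin θ = μ_s mg cos θ.
Hence tan θ = μ_s = 0.4, so θ = arctan(0.4) = 21.8014°.

21.80°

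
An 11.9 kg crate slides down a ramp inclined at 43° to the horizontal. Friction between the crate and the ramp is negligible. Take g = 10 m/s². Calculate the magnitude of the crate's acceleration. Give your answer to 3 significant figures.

Resolving the weight along the incline: the component pulling the crate down the slope is mg sin 43° = 11.9 × 10 × 0.6820 = 81.158 N, and the normal force is N = mg cos 43° = 11.9 × 10 × 0.7314 = 87.037 N.
With no friction the net force along the incline is 81.158 N, so a = g sin 43° = 81.158 / 11.9 = 6.8200 m/s².

6.82 m/s²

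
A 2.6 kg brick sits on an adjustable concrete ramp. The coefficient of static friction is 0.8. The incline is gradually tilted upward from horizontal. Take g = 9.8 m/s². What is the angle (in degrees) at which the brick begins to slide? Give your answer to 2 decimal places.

38.66°

At the threshold of sliding, static friction is at its maximum μ_s N and exactly balances the weight component along the incline: mg sin θ = μ_s mg cos θ.
Hence tan θ = μ_s = 0.8, so θ = arctan(0.8) = 38.6598°.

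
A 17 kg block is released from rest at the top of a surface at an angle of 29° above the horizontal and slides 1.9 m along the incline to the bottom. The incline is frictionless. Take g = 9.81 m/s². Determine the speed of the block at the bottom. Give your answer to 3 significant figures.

The weight component along the incline is mg sin 29° = 80.852 N and the normal force is N = mg cos 29° = 145.860 N.
With no friction, a = g sin 29° = 4.7560 m/s².
Starting from rest over a distance of 1.9 m, v² = 2aL = 2 × 4.7560 × 1.9 = 18.0728, so v = 4.2512 m/s.

4.25 m/s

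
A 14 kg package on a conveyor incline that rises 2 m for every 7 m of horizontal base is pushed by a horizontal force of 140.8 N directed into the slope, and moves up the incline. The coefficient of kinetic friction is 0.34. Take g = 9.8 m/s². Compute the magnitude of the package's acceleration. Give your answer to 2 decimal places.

The horizontal push has components F cos 15.95° = 140.8 × 0.9615 = 135.379 N up the incline and F sin 15.95° = 140.8 × 0.2747 = 38.678 N pressing into the surface.
The normal force is therefore N = mg cos 15.95° + F sin 15.95° = 131.918 + 38.678 = 170.596 N, and kinetic friction down the slope is μN = 0.34 × 170.596 = 58.003 N.
Along the incline: F cos 15.95° − mg sin 15.95° − μN = ma, so 135.379 − 37.689 − 58.003 = 14 a, giving a = 2.8348 m/s².

2.83 m/s²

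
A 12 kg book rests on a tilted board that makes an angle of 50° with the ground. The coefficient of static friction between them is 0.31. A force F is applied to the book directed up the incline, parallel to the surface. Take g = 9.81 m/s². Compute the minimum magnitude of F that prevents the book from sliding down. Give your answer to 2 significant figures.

The normal force is N = mg cos 50° = 75.669 N. With F at its minimum the book is on the verge of sliding down, so static friction is at its maximum μ_s N = 0.31 × 75.669 = 23.457 N and acts up the slope.
Equilibrium along the incline: F + μ_s N = mg sin 50°, so F = 90.179 − 23.457 = 66.722 N.

67 N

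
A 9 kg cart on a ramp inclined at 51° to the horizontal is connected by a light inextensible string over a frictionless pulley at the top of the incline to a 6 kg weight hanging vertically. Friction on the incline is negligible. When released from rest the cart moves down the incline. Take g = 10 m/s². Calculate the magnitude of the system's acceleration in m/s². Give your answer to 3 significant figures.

0.663 m/s²

For the cart on the incline: the weight component along the slope is m₁g sin 51° = 9 × 10 × 0.7771 = 69.939 N and the normal force is N = m₁g cos 51° = 56.639 N.
Newton's second law for the cart (down-slope positive): 69.939 − T = 9 a. For the hanging weight (upward positive): T − 6 × 10 = 6 a.
Adding the two equations eliminates T: 9.939 = 15 a, so a = 0.6626 m/s².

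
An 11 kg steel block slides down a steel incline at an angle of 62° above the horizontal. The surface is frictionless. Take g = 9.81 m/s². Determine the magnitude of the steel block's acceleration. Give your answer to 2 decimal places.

Resolving the weight along the incline: the component pulling the steel block down the slope is mg sin 62° = 11 × 9.81 × 0.8829 = 95.274 N, and the normal force is N = mg cos 62° = 11 × 9.81 × 0.4695 = 50.664 N.
With no friction the net force along the incline is 95.274 N, so a = g sin 62° = 95.274 / 11 = 8.6613 m/s².

8.66 m/s²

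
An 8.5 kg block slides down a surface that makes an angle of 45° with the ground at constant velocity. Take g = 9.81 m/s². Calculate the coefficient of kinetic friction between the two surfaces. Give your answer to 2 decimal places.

1.00

At constant velocity the net force along the incline is zero: mg sin 45° = μ mg cos 45°.
So μ = tan 45° = 0.7071 / 0.7071 = 1.0000.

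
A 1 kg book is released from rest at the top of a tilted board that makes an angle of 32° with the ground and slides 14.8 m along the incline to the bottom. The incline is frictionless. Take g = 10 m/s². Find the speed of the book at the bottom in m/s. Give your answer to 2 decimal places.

12.52 m/s

The weight component along the incline is mg sin 32° = 5.299 N and the normal force is N = mg cos 32° = 8.480 N.
With no friction, a = g sin 32° = 5.2992 m/s².
Starting from rest over a distance of 14.8 m, v² = 2aL = 2 × 5.2992 × 14.8 = 156.8563, so v = 12.5242 m/s.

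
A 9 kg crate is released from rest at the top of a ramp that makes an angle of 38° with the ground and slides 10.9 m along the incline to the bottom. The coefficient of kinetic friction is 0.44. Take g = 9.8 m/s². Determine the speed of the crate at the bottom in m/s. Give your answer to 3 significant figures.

7.58 m/s

The weight component along the incline is mg sin 38° = 54.301 N and the normal force is N = mg cos 38° = 69.503 N.
Friction up the slope is f = μN = 0.44 × 69.503 = 30.581 N, so the net downslope force is 54.301 − 30.581 = 23.720 N and a = 23.720 / 9 = 2.6356 m/s².
Starting from rest over a distance of 10.9 m, v² = 2aL = 2 × 2.6356 × 10.9 = 57.4561, so v = 7.5800 m/s.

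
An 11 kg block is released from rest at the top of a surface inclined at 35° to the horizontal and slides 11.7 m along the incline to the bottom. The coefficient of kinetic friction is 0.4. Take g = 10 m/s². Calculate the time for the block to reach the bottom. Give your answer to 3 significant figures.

The weight component along the incline is mg sin 35° = 63.093 N and the normal force is N = mg cos 35° = 90.107 N.
Friction up the slope is f = μN = 0.4 × 90.107 = 36.043 N, so the net downslope force is 63.093 − 36.043 = 27.050 N and a = 27.050 / 11 = 2.4591 m/s².
Starting from rest, L = ½at², so t = √(2L/a) = √(2 × 11.7 / 2.4591) = 3.0847 s.

3.08 s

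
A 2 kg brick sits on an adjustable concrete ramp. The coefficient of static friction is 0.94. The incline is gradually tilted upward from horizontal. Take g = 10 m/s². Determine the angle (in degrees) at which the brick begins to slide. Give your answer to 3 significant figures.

43.2°

At the threshold of sliding, static friction is at its maximum μ_s N and exactly balances the weight component along the incline: mg sin θ = μ_s mg cos θ.
Hence tan θ = μ_s = 0.94, so θ = arctan(0.94) = 43.2285°.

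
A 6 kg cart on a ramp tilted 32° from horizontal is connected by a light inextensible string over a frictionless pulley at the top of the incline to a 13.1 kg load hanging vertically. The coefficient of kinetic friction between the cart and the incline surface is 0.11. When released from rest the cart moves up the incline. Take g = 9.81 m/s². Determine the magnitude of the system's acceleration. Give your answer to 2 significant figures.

For the cart on the incline: the weight component along the slope is m₁g sin 32° = 6 × 9.81 × 0.5299 = 31.190 N and the normal force is N = m₁g cos 32° = 49.916 N.
Kinetic friction opposes the cart's motion up the incline: f = μN = 0.11 × 49.916 = 5.491 N acting down the slope.
Newton's second law for the cart (up-slope positive): T − 31.190 − 5.491 = 6 a. For the hanging load (downward positive): 13.1 × 9.81 − T = 13.1 a.
Adding the two equations eliminates T: 91.830 = 19.1 a, so a = 4.8079 m/s².

4.8 m/s²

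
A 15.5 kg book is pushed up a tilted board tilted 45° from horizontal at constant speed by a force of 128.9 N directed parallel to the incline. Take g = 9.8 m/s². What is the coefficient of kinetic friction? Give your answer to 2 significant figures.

At constant speed ΣF = 0 along the incline. The applied 128.9 N acts up the slope; the weight component mg sin 45° = 107.410 N and kinetic friction μN both act down the slope.
So 128.9 = 107.410 + μ × 107.410, giving μ = (128.9 − 107.410) / 107.410 = 0.2001.

0.20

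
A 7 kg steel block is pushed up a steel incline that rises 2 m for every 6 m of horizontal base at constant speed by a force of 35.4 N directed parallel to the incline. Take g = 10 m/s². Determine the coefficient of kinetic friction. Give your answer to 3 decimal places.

At constant speed ΣF = 0 along the incline. The applied 35.4 N acts up the slope; the weight component mg sin 18.43° = 22.136 N and kinetic friction μN both act down the slope.
So 35.4 = 22.136 + μ × 66.408, giving μ = (35.4 − 22.136) / 66.408 = 0.1997.

0.200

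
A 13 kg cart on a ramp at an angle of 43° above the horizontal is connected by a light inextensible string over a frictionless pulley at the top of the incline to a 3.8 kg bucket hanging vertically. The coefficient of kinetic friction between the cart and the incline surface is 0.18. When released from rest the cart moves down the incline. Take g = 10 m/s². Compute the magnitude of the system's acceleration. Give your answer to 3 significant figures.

2.00 m/s²

For the cart on the incline: the weight component along the slope is m₁g sin 43° = 13 × 10 × 0.6820 = 88.660 N and the normal force is N = m₁g cos 43° = 95.076 N.
Kinetic friction opposes the cart's motion down the incline: f = μN = 0.18 × 95.076 = 17.114 N acting up the slope.
Newton's second law for the cart (down-slope positive): 88.660 − 17.114 − T = 13 a. For the hanging bucket (upward positive): T − 3.8 × 10 = 3.8 a.
Adding the two equations eliminates T: 33.546 = 16.8 a, so a = 1.9968 m/s².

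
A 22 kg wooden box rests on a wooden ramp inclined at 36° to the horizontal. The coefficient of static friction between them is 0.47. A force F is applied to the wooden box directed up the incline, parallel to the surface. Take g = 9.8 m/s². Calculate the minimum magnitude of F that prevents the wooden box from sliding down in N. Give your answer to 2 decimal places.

The normal force is N = mg cos 36° = 174.424 N. With F at its minimum the wooden box is on the verge of sliding down, so static friction is at its maximum μ_s N = 0.47 × 174.424 = 81.979 N and acts up the slope.
Equilibrium along the incline: F + μ_s N = mg sin 36°, so F = 126.727 − 81.979 = 44.748 N.

44.75 N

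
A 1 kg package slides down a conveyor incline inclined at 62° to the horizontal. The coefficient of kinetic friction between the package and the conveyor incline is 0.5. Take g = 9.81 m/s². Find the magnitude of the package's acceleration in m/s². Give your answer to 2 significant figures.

Resolving the weight along the incline: the component pulling the package down the slope is mg sin 62° = 1 × 9.81 × 0.8829 = 8.661 N, and the normal force is N = mg cos 62° = 1 × 9.81 × 0.4695 = 4.606 N.
Kinetic friction acts up the slope with magnitude f = μN = 0.5 × 4.606 = 2.303 N.
Net force along the incline is 8.661 − 2.303 = 6.358 N, so a = 6.358 / 1 = 6.3580 m/s².

6.4 m/s²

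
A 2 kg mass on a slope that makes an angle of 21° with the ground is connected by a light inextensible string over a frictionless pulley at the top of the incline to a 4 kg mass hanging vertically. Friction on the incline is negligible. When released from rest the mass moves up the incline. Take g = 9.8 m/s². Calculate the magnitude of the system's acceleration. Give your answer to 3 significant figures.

5.36 m/s²

For the mass on the incline: the weight component along the slope is m₁g sin 21° = 2 × 9.8 × 0.3584 = 7.025 N and the normal force is N = m₁g cos 21° = 18.298 N.
Newton's second law for the mass (up-slope positive): T − 7.025 = 2 a. For the hanging mass (downward positive): 4 × 9.8 − T = 4 a.
Adding the two equations eliminates T: 32.175 = 6 a, so a = 5.3625 m/s².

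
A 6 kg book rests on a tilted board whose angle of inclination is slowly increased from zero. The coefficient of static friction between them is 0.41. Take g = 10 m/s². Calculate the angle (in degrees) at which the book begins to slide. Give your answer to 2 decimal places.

At the threshold of sliding, static friction is at its maximum μ_s N and exactly balances the weight component along the incline: mg sin θ = μ_s mg cos θ.
Hence tan θ = μ_s = 0.41, so θ = arctan(0.41) = 22.2936°.

22.29°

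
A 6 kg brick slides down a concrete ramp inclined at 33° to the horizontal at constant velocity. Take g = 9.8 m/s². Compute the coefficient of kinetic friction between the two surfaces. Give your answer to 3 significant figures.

At constant velocity the net force along the incline is zero: mg sin 33° = μ mg cos 33°.
So μ = tan 33° = 0.5446 / 0.8387 = 0.6493.

0.649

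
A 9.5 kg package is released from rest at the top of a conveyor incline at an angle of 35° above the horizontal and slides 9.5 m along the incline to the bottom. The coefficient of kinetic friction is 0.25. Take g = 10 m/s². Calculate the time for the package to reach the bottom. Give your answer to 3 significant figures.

The weight component along the incline is mg sin 35° = 54.490 N and the normal force is N = mg cos 35° = 77.819 N.
Friction up the slope is f = μN = 0.25 × 77.819 = 19.455 N, so the net downslope force is 54.490 − 19.455 = 35.035 N and a = 35.035 / 9.5 = 3.6879 m/s².
Starting from rest, L = ½at², so t = √(2L/a) = √(2 × 9.5 / 3.6879) = 2.2698 s.

2.27 s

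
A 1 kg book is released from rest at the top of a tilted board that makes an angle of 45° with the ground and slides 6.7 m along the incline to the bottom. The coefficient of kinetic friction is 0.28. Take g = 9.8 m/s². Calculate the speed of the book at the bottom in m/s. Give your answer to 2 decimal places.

The weight component along the incline is mg sin 45° = 6.930 N and the normal force is N = mg cos 45° = 6.930 N.
Friction up the slope is f = μN = 0.28 × 6.930 = 1.940 N, so the net downslope force is 6.930 − 1.940 = 4.990 N and a = 4.990 / 1 = 4.9900 m/s².
Starting from rest over a distance of 6.7 m, v² = 2aL = 2 × 4.9900 × 6.7 = 66.8660, so v = 8.1772 m/s.

8.18 m/s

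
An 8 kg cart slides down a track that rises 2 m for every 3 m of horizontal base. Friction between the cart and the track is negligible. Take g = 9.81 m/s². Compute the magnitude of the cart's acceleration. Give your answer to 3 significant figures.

Resolving the weight along the incline: the component pulling the cart down the slope is mg sin 33.69° = 8 × 9.81 × 0.5547 = 43.533 N, and the normal force is N = mg cos 33.69° = 8 × 9.81 × 0.8321 = 65.303 N.
With no friction the net force along the incline is 43.533 N, so a = g sin 33.69° = 43.533 / 8 = 5.4416 m/s².

5.44 m/s²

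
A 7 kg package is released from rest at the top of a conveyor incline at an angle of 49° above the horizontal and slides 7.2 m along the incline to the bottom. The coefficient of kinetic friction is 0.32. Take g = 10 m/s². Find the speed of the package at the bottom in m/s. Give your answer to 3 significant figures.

8.86 m/s

The weight component along the incline is mg sin 49° = 52.830 N and the normal force is N = mg cos 49° = 45.924 N.
Friction up the slope is f = μN = 0.32 × 45.924 = 14.696 N, so the net downslope force is 52.830 − 14.696 = 38.134 N and a = 38.134 / 7 = 5.4477 m/s².
Starting from rest over a distance of 7.2 m, v² = 2aL = 2 × 5.4477 × 7.2 = 78.4469, so v = 8.8570 m/s.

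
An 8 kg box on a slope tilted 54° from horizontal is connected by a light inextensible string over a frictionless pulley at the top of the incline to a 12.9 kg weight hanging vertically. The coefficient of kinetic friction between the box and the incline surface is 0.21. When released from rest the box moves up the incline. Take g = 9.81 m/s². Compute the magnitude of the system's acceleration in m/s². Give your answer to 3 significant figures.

For the box on the incline: the weight component along the slope is m₁g sin 54° = 8 × 9.81 × 0.8090 = 63.490 N and the normal force is N = m₁g cos 54° = 46.129 N.
Kinetic friction opposes the box's motion up the incline: f = μN = 0.21 × 46.129 = 9.687 N acting down the slope.
Newton's second law for the box (up-slope positive): T − 63.490 − 9.687 = 8 a. For the hanging weight (downward positive): 12.9 × 9.81 − T = 12.9 a.
Adding the two equations eliminates T: 53.372 = 20.9 a, so a = 2.5537 m/s².

2.55 m/s²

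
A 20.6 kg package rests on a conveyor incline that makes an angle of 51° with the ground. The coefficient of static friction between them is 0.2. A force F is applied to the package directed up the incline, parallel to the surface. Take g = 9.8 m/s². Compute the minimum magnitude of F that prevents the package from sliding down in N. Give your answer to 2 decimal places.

The normal force is N = mg cos 51° = 127.047 N. With F at its minimum the package is on the verge of sliding down, so static friction is at its maximum μ_s N = 0.2 × 127.047 = 25.409 N and acts up the slope.
Equilibrium along the incline: F + μ_s N = mg sin 51°, so F = 156.890 − 25.409 = 131.481 N.

131.48 N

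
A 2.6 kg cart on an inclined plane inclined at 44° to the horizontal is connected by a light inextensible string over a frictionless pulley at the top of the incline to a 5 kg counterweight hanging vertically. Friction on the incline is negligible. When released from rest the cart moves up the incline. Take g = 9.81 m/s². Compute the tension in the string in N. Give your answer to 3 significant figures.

For the cart on the incline: the weight component along the slope is m₁g sin 44° = 2.6 × 9.81 × 0.6947 = 17.719 N and the normal force is N = m₁g cos 44° = 18.347 N.
Newton's second law for the cart (up-slope positive): T − 17.719 = 2.6 a. For the hanging counterweight (downward positive): 5 × 9.81 − T = 5 a.
Adding the two equations eliminates T: 31.331 = 7.6 a, so a = 4.1225 m/s².
Then from the hanging counterweight's equation, T = 5 × (9.81 − 4.1225) = 28.438 N.

28.4 N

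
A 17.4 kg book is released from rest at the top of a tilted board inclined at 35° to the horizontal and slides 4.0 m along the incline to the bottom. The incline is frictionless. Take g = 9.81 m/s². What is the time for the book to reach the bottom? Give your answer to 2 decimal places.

1.19 s

The weight component along the incline is mg sin 35° = 97.906 N and the normal force is N = mg cos 35° = 139.824 N.
With no friction, a = g sin 35° = 5.6268 m/s².
Starting from rest, L = ½at², so t = √(2L/a) = √(2 × 4.0 / 5.6268) = 1.1924 s.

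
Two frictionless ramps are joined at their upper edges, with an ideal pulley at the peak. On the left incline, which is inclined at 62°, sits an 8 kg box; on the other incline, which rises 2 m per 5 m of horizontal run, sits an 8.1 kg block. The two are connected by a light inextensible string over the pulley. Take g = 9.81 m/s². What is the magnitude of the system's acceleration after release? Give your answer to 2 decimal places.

Resolve each weight along its own incline: the 8 kg mass has component 8 × 9.81 × sin 62° = 69.294 N down its slope, and the 8.1 kg mass has 8.1 × 9.81 × sin 21.80° = 29.511 N down its slope.
The 8 kg side's 69.294 N exceeds the other side's 29.511 N, so that mass slides down and the 8.1 kg mass slides up. Taking that direction as positive, Newton's second law for the whole system gives 69.294 − 29.511 = (8 + 8.1) a, so a = 39.783 / 16.1 = 2.4710 m/s².

2.47 m/s²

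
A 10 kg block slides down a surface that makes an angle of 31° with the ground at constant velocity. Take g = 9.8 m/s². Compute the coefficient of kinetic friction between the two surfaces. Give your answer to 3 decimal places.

At constant velocity the net force along the incline is zero: mg sin 31° = μ mg cos 31°.
So μ = tan 31° = 0.5150 / 0.8572 = 0.6008.

0.601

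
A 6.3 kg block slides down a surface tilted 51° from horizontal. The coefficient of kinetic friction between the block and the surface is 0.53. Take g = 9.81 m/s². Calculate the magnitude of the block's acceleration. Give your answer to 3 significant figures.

4.35 m/s²

Resolving the weight along the incline: the component pulling the block down the slope is mg sin 51° = 6.3 × 9.81 × 0.7771 = 48.027 N, and the normal force is N = mg cos 51° = 6.3 × 9.81 × 0.6293 = 38.893 N.
Kinetic friction acts up the slope with magnitude f = μN = 0.53 × 38.893 = 20.613 N.
Net force along the incline is 48.027 − 20.613 = 27.414 N, so a = 27.414 / 6.3 = 4.3514 m/s².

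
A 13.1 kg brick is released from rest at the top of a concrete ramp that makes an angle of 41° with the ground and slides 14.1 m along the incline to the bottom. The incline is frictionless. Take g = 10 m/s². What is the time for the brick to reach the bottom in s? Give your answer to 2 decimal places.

The weight component along the incline is mg sin 41° = 85.944 N and the normal force is N = mg cos 41° = 98.867 N.
With no friction, a = g sin 41° = 6.5606 m/s².
Starting from rest, L = ½at², so t = √(2L/a) = √(2 × 14.1 / 6.5606) = 2.0733 s.

2.07 s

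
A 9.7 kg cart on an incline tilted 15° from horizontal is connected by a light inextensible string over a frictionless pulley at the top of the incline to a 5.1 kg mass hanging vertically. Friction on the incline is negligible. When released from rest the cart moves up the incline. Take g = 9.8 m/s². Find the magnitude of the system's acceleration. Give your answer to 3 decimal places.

1.715 m/s²

For the cart on the incline: the weight component along the slope is m₁g sin 15° = 9.7 × 9.8 × 0.2588 = 24.602 N and the normal force is N = m₁g cos 15° = 91.821 N.
Newton's second law for the cart (up-slope positive): T − 24.602 = 9.7 a. For the hanging mass (downward positive): 5.1 × 9.8 − T = 5.1 a.
Adding the two equations eliminates T: 25.378 = 14.8 a, so a = 1.7147 m/s².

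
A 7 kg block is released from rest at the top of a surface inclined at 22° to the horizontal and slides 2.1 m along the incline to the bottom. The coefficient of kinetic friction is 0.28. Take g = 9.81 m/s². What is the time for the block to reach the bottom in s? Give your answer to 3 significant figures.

1.93 s

The weight component along the incline is mg sin 22° = 25.724 N and the normal force is N = mg cos 22° = 63.670 N.
Friction up the slope is f = μN = 0.28 × 63.670 = 17.828 N, so the net downslope force is 25.724 − 17.828 = 7.896 N and a = 7.896 / 7 = 1.1280 m/s².
Starting from rest, L = ½at², so t = √(2L/a) = √(2 × 2.1 / 1.1280) = 1.9296 s.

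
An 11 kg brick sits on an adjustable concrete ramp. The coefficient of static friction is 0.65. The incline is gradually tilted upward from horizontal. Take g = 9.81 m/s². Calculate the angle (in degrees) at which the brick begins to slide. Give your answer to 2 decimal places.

At the threshold of sliding, static friction is at its maximum μ_s N and exactly balances the weight component along the incline: mg sin θ = μ_s mg cos θ.
Hence tan θ = μ_s = 0.65, so θ = arctan(0.65) = 33.0239°.

33.02°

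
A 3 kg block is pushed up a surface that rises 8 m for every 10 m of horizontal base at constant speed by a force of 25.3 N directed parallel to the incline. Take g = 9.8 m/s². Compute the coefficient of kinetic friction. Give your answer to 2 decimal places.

0.30

At constant speed ΣF = 0 along the incline. The applied 25.3 N acts up the slope; the weight component mg sin 38.66° = 18.366 N and kinetic friction μN both act down the slope.
So 25.3 = 18.366 + μ × 22.958, giving μ = (25.3 − 18.366) / 22.958 = 0.3020.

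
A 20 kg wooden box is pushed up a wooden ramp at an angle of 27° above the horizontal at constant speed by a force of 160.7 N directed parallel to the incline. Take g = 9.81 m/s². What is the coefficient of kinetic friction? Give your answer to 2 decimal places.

At constant speed ΣF = 0 along the incline. The applied 160.7 N acts up the slope; the weight component mg sin 27° = 89.073 N and kinetic friction μN both act down the slope.
So 160.7 = 89.073 + μ × 174.815, giving μ = (160.7 − 89.073) / 174.815 = 0.4097.

0.41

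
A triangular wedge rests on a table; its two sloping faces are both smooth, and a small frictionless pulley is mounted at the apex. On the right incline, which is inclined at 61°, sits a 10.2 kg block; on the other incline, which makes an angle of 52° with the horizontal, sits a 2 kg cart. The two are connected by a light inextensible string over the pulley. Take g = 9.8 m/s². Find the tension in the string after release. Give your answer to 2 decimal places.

27.25 N

Resolve each weight along its own incline: the 10.2 kg mass has component 10.2 × 9.8 × sin 61° = 87.427 N down its slope, and the 2 kg mass has 2 × 9.8 × sin 52° = 15.445 N down its slope.
The 10.2 kg side's 87.427 N exceeds the other side's 15.445 N, so that mass slides down and the 2 kg mass slides up. Taking that direction as positive, Newton's second law for the whole system gives 87.427 − 15.445 = (10.2 + 2) a, so a = 71.982 / 12.2 = 5.9002 m/s².
For the 2 kg mass (up-slope positive): T − 15.445 = 2 × 5.9002, so T = 27.245 N.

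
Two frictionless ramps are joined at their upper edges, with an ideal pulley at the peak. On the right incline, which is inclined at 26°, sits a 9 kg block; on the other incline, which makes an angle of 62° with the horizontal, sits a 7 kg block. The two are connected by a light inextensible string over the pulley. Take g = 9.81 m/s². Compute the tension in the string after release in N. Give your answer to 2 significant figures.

51 N

Resolve each weight along its own incline: the 9 kg mass has component 9 × 9.81 × sin 26° = 38.704 N down its slope, and the 7 kg mass has 7 × 9.81 × sin 62° = 60.632 N down its slope.
The 7 kg side's 60.632 N exceeds the other side's 38.704 N, so that mass slides down and the 9 kg mass slides up. Taking that direction as positive, Newton's second law for the whole system gives 60.632 − 38.704 = (9 + 7) a, so a = 21.928 / 16 = 1.3705 m/s².
For the 9 kg mass (up-slope positive): T − 38.704 = 9 × 1.3705, so T = 51.038 N.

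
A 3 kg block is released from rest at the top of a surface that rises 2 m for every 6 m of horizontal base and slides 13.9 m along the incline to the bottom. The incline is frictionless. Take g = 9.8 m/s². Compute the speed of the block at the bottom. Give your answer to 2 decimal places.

The weight component along the incline is mg sin 18.43° = 9.297 N and the normal force is N = mg cos 18.43° = 27.891 N.
With no friction, a = g sin 18.43° = 3.0990 m/s².
Starting from rest over a distance of 13.9 m, v² = 2aL = 2 × 3.0990 × 13.9 = 86.1522, so v = 9.2818 m/s.

9.28 m/s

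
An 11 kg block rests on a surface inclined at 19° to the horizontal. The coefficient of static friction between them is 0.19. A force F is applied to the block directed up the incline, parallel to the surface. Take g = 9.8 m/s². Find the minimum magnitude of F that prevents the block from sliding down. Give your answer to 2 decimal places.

15.73 N

The normal force is N = mg cos 19° = 101.927 N. With F at its minimum the block is on the verge of sliding down, so static friction is at its maximum μ_s N = 0.19 × 101.927 = 19.366 N and acts up the slope.
Equilibrium along the incline: F + μ_s N = mg sin 19°, so F = 35.096 − 19.366 = 15.730 N.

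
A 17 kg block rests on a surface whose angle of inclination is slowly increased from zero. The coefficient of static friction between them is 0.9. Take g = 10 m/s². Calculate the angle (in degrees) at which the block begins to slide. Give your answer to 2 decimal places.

At the threshold of sliding, static friction is at its maximum μ_s N and exactly balances the weight component along the incline: mg sin θ = μ_s mg cos θ.
Hence tan θ = μ_s = 0.9, so θ = arctan(0.9) = 41.9872°.

41.99°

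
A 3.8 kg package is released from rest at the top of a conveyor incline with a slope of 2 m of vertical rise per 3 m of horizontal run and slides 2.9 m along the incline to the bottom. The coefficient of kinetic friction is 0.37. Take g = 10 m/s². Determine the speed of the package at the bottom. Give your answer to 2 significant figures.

3.8 m/s

The weight component along the incline is mg sin 33.69° = 21.079 N and the normal force is N = mg cos 33.69° = 31.618 N.
Friction up the slope is f = μN = 0.37 × 31.618 = 11.699 N, so the net downslope force is 21.079 − 11.699 = 9.380 N and a = 9.380 / 3.8 = 2.4684 m/s².
Starting from rest over a distance of 2.9 m, v² = 2aL = 2 × 2.4684 × 2.9 = 14.3167, so v = 3.7837 m/s.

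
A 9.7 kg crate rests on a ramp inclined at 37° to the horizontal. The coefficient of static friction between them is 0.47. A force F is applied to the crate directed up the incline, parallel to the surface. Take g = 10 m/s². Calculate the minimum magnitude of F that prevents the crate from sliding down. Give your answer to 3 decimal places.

21.966 N

The normal force is N = mg cos 37° = 77.468 N. With F at its minimum the crate is on the verge of sliding down, so static friction is at its maximum μ_s N = 0.47 × 77.468 = 36.410 N and acts up the slope.
Equilibrium along the incline: F + μ_s N = mg sin 37°, so F = 58.376 − 36.410 = 21.966 N.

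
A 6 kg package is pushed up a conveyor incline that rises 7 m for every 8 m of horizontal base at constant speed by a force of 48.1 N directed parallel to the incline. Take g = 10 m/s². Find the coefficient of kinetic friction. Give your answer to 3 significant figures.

0.190

At constant speed ΣF = 0 along the incline. The applied 48.1 N acts up the slope; the weight component mg sin 41.19° = 39.510 N and kinetic friction μN both act down the slope.
So 48.1 = 39.510 + μ × 45.155, giving μ = (48.1 − 39.510) / 45.155 = 0.1902.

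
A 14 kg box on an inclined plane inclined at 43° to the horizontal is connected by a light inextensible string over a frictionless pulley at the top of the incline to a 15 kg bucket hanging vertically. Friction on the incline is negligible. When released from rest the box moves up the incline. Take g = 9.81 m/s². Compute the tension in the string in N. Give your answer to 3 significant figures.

119 N

For the box on the incline: the weight component along the slope is m₁g sin 43° = 14 × 9.81 × 0.6820 = 93.666 N and the normal force is N = m₁g cos 43° = 100.444 N.
Newton's second law for the box (up-slope positive): T − 93.666 = 14 a. For the hanging bucket (downward positive): 15 × 9.81 − T = 15 a.
Adding the two equations eliminates T: 53.484 = 29 a, so a = 1.8443 m/s².
Then from the hanging bucket's equation, T = 15 × (9.81 − 1.8443) = 119.486 N.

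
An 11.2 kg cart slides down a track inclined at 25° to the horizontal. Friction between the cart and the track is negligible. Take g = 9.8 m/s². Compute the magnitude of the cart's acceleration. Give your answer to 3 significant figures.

4.14 m/s²

Resolving the weight along the incline: the component pulling the cart down the slope is mg sin 25° = 11.2 × 9.8 × 0.4226 = 46.385 N, and the normal force is N = mg cos 25° = 11.2 × 9.8 × 0.9063 = 99.475 N.
With no friction the net force along the incline is 46.385 N, so a = g sin 25° = 46.385 / 11.2 = 4.1415 m/s².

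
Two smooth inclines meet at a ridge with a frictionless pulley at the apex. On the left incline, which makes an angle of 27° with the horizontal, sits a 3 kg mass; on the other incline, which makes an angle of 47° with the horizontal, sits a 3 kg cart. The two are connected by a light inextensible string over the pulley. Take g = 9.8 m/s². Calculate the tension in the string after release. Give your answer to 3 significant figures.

17.4 N

Resolve each weight along its own incline: the 3 kg mass has component 3 × 9.8 × sin 27° = 13.347 N down its slope, and the 3 kg mass has 3 × 9.8 × sin 47° = 21.502 N down its slope.
The 3 kg side's 21.502 N exceeds the other side's 13.347 N, so that mass slides down and the 3 kg mass slides up. Taking that direction as positive, Newton's second law for the whole system gives 21.502 − 13.347 = (3 + 3) a, so a = 8.155 / 6 = 1.3592 m/s².
For the 3 kg mass (up-slope positive): T − 13.347 = 3 × 1.3592, so T = 17.425 N.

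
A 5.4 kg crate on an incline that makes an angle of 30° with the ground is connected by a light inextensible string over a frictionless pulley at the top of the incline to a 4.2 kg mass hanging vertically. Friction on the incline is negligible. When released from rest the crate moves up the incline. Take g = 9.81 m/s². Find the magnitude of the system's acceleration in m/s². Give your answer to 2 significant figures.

For the crate on the incline: the weight component along the slope is m₁g sin 30° = 5.4 × 9.81 × 0.5000 = 26.487 N and the normal force is N = m₁g cos 30° = 45.877 N.
Newton's second law for the crate (up-slope positive): T − 26.487 = 5.4 a. For the hanging mass (downward positive): 4.2 × 9.81 − T = 4.2 a.
Adding the two equations eliminates T: 14.715 = 9.6 a, so a = 1.5328 m/s².

1.5 m/s²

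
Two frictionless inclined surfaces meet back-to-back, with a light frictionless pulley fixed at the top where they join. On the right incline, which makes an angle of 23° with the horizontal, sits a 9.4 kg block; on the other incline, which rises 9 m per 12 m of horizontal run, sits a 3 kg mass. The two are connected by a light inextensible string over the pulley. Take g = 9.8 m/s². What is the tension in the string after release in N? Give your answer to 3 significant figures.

Resolve each weight along its own incline: the 9.4 kg mass has component 9.4 × 9.8 × sin 23° = 35.994 N down its slope, and the 3 kg mass has 3 × 9.8 × sin 36.87° = 17.640 N down its slope.
The 9.4 kg side's 35.994 N exceeds the other side's 17.640 N, so that mass slides down and the 3 kg mass slides up. Taking that direction as positive, Newton's second law for the whole system gives 35.994 − 17.640 = (9.4 + 3) a, so a = 18.354 / 12.4 = 1.4802 m/s².
For the 3 kg mass (up-slope positive): T − 17.640 = 3 × 1.4802, so T = 22.081 N.

22.1 N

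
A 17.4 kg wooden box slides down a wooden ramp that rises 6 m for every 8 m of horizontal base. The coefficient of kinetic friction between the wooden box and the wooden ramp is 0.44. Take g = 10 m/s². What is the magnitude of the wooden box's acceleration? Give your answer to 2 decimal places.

2.48 m/s²

Resolving the weight along the incline: the component pulling the wooden box down the slope is mg sin 36.87° = 17.4 × 10 × 0.6000 = 104.400 N, and the normal force is N = mg cos 36.87° = 17.4 × 10 × 0.8000 = 139.200 N.
Kinetic friction acts up the slope with magnitude f = μN = 0.44 × 139.200 = 61.248 N.
Net force along the incline is 104.400 − 61.248 = 43.152 N, so a = 43.152 / 17.4 = 2.4800 m/s².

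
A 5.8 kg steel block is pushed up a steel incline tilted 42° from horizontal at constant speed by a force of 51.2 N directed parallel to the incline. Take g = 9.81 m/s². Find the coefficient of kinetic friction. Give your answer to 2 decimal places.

0.31

At constant speed ΣF = 0 along the incline. The applied 51.2 N acts up the slope; the weight component mg sin 42° = 38.072 N and kinetic friction μN both act down the slope.
So 51.2 = 38.072 + μ × 42.283, giving μ = (51.2 − 38.072) / 42.283 = 0.3105.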